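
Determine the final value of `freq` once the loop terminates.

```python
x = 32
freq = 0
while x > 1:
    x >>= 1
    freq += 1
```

Let's trace through this code step by step.

Initialize: x = 32
Initialize: freq = 0
Entering loop: while x > 1:
After iteration 1: x = 16, freq = 1
After iteration 2: x = 8, freq = 2
After iteration 3: x = 4, freq = 3
After iteration 4: x = 2, freq = 4
After iteration 5: x = 1, freq = 5
Loop ends.

Final answer: 5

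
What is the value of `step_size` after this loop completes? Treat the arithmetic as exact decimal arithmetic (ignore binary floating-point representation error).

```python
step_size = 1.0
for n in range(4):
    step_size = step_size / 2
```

Let's trace through this code step by step.

Initialize: step_size = 1.0
Entering loop: for n in range(4):
After iteration 1: n = 0, step_size = 0.5
After iteration 2: n = 1, step_size = 0.25
After iteration 3: n = 2, step_size = 0.125
After iteration 4: n = 3, step_size = 0.0625
Loop ends.

Final answer: 0.0625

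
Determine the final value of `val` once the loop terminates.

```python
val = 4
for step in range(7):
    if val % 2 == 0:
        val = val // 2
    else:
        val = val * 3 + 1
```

Let's trace through this code step by step.

Initialize: val = 4
Entering loop: for step in range(7):
After iteration 1: step = 0, val = 2
After iteration 2: step = 1, val = 1
After iteration 3: step = 2, val = 4
After iteration 4: step = 3, val = 2
After iteration 5: step = 4, val = 1
After iteration 6: step = 5, val = 4
After iteration 7: step = 6, val = 2
Loop ends.

Final answer: 2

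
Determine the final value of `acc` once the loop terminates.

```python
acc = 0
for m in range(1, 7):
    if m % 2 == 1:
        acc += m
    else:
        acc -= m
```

Let's trace through this code step by step.

Initialize: acc = 0
Entering loop: for m in range(1, 7):
After iteration 1: m = 1, acc = 1
After iteration 2: m = 2, acc = -1
After iteration 3: m = 3, acc = 2
After iteration 4: m = 4, acc = -2
After iteration 5: m = 5, acc = 3
After iteration 6: m = 6, acc = -3
Loop ends.

Final answer: -3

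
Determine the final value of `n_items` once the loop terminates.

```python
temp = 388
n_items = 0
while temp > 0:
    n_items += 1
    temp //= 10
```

Let's trace through this code step by step.

Initialize: temp = 388
Initialize: n_items = 0
Entering loop: while temp > 0:
After iteration 1: temp = 38, n_items = 1
After iteration 2: temp = 3, n_items = 2
After iteration 3: temp = 0, n_items = 3
Loop ends.

Final answer: 3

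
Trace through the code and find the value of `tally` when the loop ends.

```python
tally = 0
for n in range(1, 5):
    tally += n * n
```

Let's trace through this code step by step.

Initialize: tally = 0
Entering loop: for n in range(1, 5):
After iteration 1: n = 1, tally = 1
After iteration 2: n = 2, tally = 5
After iteration 3: n = 3, tally = 14
After iteration 4: n = 4, tally = 30
Loop ends.

Final answer: 30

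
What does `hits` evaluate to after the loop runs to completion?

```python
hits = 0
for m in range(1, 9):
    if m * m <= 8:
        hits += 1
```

Let's trace through this code step by step.

Initialize: hits = 0
Entering loop: for m in range(1, 9):
After iteration 1: m = 1, hits = 1
After iteration 2: m = 2, hits = 2
After iteration 3: m = 3, hits = 2
After iteration 4: m = 4, hits = 2
After iteration 5: m = 5, hits = 2
After iteration 6: m = 6, hits = 2
After iteration 7: m = 7, hits = 2
After iteration 8: m = 8, hits = 2
Loop ends.

Final answer: 2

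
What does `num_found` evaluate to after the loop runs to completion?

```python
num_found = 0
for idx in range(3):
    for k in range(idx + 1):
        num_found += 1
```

Let's trace through this code step by step.

Initialize: num_found = 0
Entering loop: for idx in range(3):
After iteration 1: idx = 0, num_found = 1, k = 0
After iteration 2: idx = 1, num_found = 3, k = 1
After iteration 3: idx = 2, num_found = 6, k = 2
Loop ends.

Final answer: 6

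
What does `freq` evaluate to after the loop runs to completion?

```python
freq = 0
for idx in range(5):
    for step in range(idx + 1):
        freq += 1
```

Let's trace through this code step by step.

Initialize: freq = 0
Entering loop: for idx in range(5):
After iteration 1: idx = 0, freq = 1, step = 0
After iteration 2: idx = 1, freq = 3, step = 1
After iteration 3: idx = 2, freq = 6, step = 2
After iteration 4: idx = 3, freq = 10, step = 3
After iteration 5: idx = 4, freq = 15, step = 4
Loop ends.

Final answer: 15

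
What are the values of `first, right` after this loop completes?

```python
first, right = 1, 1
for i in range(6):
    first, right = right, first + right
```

Let's trace through this code step by step.

Initialize: first = 1
Initialize: right = 1
Entering loop: for i in range(6):
After iteration 1: i = 0, first = 1, right = 2
After iteration 2: i = 1, first = 2, right = 3
After iteration 3: i = 2, first = 3, right = 5
After iteration 4: i = 3, first = 5, right = 8
After iteration 5: i = 4, first = 8, right = 13
After iteration 6: i = 5, first = 13, right = 21
Loop ends.

Final answer: 13, 21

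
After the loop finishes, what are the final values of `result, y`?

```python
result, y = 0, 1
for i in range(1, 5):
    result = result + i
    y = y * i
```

Let's trace through this code step by step.

Initialize: result = 0
Initialize: y = 1
Entering loop: for i in range(1, 5):
After iteration 1: i = 1, result = 1, y = 1
After iteration 2: i = 2, result = 3, y = 2
After iteration 3: i = 3, result = 6, y = 6
After iteration 4: i = 4, result = 10, y = 24
Loop ends.

Final answer: 10, 24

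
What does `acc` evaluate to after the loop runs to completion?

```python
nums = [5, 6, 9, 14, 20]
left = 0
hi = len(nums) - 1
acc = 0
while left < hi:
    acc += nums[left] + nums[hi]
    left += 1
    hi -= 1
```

Let's trace through this code step by step.

Initialize: nums = [5, 6, 9, 14, 20]
Initialize: left = 0
Initialize: hi = 4
Initialize: acc = 0
Entering loop: while left < hi:
After iteration 1: left = 1, hi = 3, acc = 25
After iteration 2: left = 2, hi = 2, acc = 45
Loop ends.

Final answer: 45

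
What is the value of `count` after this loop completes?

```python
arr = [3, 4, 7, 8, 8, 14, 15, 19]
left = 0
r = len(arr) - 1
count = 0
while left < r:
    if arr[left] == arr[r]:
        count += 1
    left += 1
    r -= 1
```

Let's trace through this code step by step.

Initialize: arr = [3, 4, 7, 8, 8, 14, 15, 19]
Initialize: left = 0
Initialize: r = 7
Initialize: count = 0
Entering loop: while left < r:
After iteration 1: left = 1, r = 6, count = 0
After iteration 2: left = 2, r = 5, count = 0
After iteration 3: left = 3, r = 4, count = 0
After iteration 4: left = 4, r = 3, count = 1
Loop ends.

Final answer: 1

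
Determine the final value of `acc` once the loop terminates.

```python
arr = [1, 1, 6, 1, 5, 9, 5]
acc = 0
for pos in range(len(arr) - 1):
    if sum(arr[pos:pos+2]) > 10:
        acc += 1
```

Let's trace through this code step by step.

Initialize: arr = [1, 1, 6, 1, 5, 9, 5]
Initialize: acc = 0
Entering loop: for pos in range(len(arr) - 1):
After iteration 1: pos = 0, acc = 0
After iteration 2: pos = 1, acc = 0
After iteration 3: pos = 2, acc = 0
After iteration 4: pos = 3, acc = 0
After iteration 5: pos = 4, acc = 1
After iteration 6: pos = 5, acc = 2
Loop ends.

Final answer: 2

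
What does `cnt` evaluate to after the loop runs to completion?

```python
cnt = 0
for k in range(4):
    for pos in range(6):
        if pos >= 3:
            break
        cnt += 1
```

Let's trace through this code step by step.

Initialize: cnt = 0
Entering loop: for k in range(4):
After iteration 1: k = 0, cnt = 3
After iteration 2: k = 1, cnt = 6
After iteration 3: k = 2, cnt = 9
After iteration 4: k = 3, cnt = 12
Loop ends.

Final answer: 12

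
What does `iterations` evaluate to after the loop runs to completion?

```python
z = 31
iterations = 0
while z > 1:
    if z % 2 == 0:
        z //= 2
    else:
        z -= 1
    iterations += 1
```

Let's trace through this code step by step.

Initialize: z = 31
Initialize: iterations = 0
Entering loop: while z > 1:
After iteration 1: z = 30, iterations = 1
After iteration 2: z = 15, iterations = 2
After iteration 3: z = 14, iterations = 3
After iteration 4: z = 7, iterations = 4
After iteration 5: z = 6, iterations = 5
After iteration 6: z = 3, iterations = 6
After iteration 7: z = 2, iterations = 7
After iteration 8: z = 1, iterations = 8
Loop ends.

Final answer: 8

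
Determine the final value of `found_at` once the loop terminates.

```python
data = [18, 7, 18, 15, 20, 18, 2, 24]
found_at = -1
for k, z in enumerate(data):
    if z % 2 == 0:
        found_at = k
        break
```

Let's trace through this code step by step.

Initialize: data = [18, 7, 18, 15, 20, 18, 2, 24]
Initialize: found_at = -1
Entering loop: for k, z in enumerate(data):
After iteration 1: k = 0, z = 18, found_at = 0
Loop ends.

Final answer: 0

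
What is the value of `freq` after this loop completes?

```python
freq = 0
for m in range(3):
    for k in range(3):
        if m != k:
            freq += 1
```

Let's trace through this code step by step.

Initialize: freq = 0
Entering loop: for m in range(3):
After iteration 1: m = 0, freq = 2
After iteration 2: m = 1, freq = 4
After iteration 3: m = 2, freq = 6
Loop ends.

Final answer: 6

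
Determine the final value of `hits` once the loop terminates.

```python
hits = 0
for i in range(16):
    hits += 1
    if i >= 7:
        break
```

Let's trace through this code step by step.

Initialize: hits = 0
Entering loop: for i in range(16):
After iteration 1: i = 0, hits = 1
After iteration 2: i = 1, hits = 2
After iteration 3: i = 2, hits = 3
After iteration 4: i = 3, hits = 4
After iteration 5: i = 4, hits = 5
After iteration 6: i = 5, hits = 6
After iteration 7: i = 6, hits = 7
After iteration 8: i = 7, hits = 8
Loop ends.

Final answer: 8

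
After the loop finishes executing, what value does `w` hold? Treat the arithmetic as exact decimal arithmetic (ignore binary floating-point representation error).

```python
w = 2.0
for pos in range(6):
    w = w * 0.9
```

Let's trace through this code step by step.

Initialize: w = 2.0
Entering loop: for pos in range(6):
After iteration 1: pos = 0, w = 1.8
After iteration 2: pos = 1, w = 1.62
After iteration 3: pos = 2, w = 1.458
After iteration 4: pos = 3, w = 1.3122
After iteration 5: pos = 4, w = 1.18098
After iteration 6: pos = 5, w = 1.062882
Loop ends.

Final answer: 1.062882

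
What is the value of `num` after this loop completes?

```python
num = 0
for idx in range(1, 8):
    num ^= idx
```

Let's trace through this code step by step.

Initialize: num = 0
Entering loop: for idx in range(1, 8):
After iteration 1: idx = 1, num = 1
After iteration 2: idx = 2, num = 3
After iteration 3: idx = 3, num = 0
After iteration 4: idx = 4, num = 4
After iteration 5: idx = 5, num = 1
After iteration 6: idx = 6, num = 7
After iteration 7: idx = 7, num = 0
Loop ends.

Final answer: 0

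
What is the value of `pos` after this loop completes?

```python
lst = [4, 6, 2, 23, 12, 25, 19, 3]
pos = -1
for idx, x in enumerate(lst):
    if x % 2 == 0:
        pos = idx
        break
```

Let's trace through this code step by step.

Initialize: lst = [4, 6, 2, 23, 12, 25, 19, 3]
Initialize: pos = -1
Entering loop: for idx, x in enumerate(lst):
After iteration 1: idx = 0, x = 4, pos = 0
Loop ends.

Final answer: 0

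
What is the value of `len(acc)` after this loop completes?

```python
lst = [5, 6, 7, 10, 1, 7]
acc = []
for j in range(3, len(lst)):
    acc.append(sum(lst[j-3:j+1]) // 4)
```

Let's trace through this code step by step.

Initialize: lst = [5, 6, 7, 10, 1, 7]
Initialize: acc = []
Entering loop: for j in range(3, len(lst)):
After iteration 1: j = 3, acc = [7]
After iteration 2: j = 4, acc = [7, 6]
After iteration 3: j = 5, acc = [7, 6, 6]
Loop ends.
len(acc) = 3

Final answer: 3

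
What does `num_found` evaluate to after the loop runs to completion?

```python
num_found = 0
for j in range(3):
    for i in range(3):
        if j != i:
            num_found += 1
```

Let's trace through this code step by step.

Initialize: num_found = 0
Entering loop: for j in range(3):
After iteration 1: j = 0, num_found = 2
After iteration 2: j = 1, num_found = 4
After iteration 3: j = 2, num_found = 6
Loop ends.

Final answer: 6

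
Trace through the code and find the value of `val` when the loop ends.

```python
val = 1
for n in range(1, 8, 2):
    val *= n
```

Let's trace through this code step by step.

Initialize: val = 1
Entering loop: for n in range(1, 8, 2):
After iteration 1: n = 1, val = 1
After iteration 2: n = 3, val = 3
After iteration 3: n = 5, val = 15
After iteration 4: n = 7, val = 105
Loop ends.

Final answer: 105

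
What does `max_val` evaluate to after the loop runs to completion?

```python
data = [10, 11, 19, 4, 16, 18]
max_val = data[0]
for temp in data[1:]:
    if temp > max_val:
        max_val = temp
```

Let's trace through this code step by step.

Initialize: data = [10, 11, 19, 4, 16, 18]
Initialize: max_val = 10
Entering loop: for temp in data[1:]:
After iteration 1: temp = 11, max_val = 11
After iteration 2: temp = 19, max_val = 19
After iteration 3: temp = 4, max_val = 19
After iteration 4: temp = 16, max_val = 19
After iteration 5: temp = 18, max_val = 19
Loop ends.

Final answer: 19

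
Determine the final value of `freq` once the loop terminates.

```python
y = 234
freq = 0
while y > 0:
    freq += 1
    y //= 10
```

Let's trace through this code step by step.

Initialize: y = 234
Initialize: freq = 0
Entering loop: while y > 0:
After iteration 1: y = 23, freq = 1
After iteration 2: y = 2, freq = 2
After iteration 3: y = 0, freq = 3
Loop ends.

Final answer: 3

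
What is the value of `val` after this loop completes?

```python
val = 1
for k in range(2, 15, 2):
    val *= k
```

Let's trace through this code step by step.

Initialize: val = 1
Entering loop: for k in range(2, 15, 2):
After iteration 1: k = 2, val = 2
After iteration 2: k = 4, val = 8
After iteration 3: k = 6, val = 48
After iteration 4: k = 8, val = 384
After iteration 5: k = 10, val = 3840
After iteration 6: k = 12, val = 46080
After iteration 7: k = 14, val = 645120
Loop ends.

Final answer: 645120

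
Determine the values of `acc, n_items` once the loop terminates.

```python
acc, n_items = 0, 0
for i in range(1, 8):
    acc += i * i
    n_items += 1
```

Let's trace through this code step by step.

Initialize: acc = 0
Initialize: n_items = 0
Entering loop: for i in range(1, 8):
After iteration 1: i = 1, acc = 1, n_items = 1
After iteration 2: i = 2, acc = 5, n_items = 2
After iteration 3: i = 3, acc = 14, n_items = 3
After iteration 4: i = 4, acc = 30, n_items = 4
After iteration 5: i = 5, acc = 55, n_items = 5
After iteration 6: i = 6, acc = 91, n_items = 6
After iteration 7: i = 7, acc = 140, n_items = 7
Loop ends.

Final answer: 140, 7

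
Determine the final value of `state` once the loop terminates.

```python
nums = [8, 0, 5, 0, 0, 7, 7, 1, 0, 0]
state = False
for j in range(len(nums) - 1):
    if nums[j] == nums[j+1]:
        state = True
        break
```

Let's trace through this code step by step.

Initialize: nums = [8, 0, 5, 0, 0, 7, 7, 1, 0, 0]
Initialize: state = False
Entering loop: for j in range(len(nums) - 1):
After iteration 1: j = 0, state = False
After iteration 2: j = 1, state = False
After iteration 3: j = 2, state = False
After iteration 4: j = 3, state = True
Loop ends.

Final answer: True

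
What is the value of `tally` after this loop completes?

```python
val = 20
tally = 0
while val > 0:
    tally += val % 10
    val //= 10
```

Let's trace through this code step by step.

Initialize: val = 20
Initialize: tally = 0
Entering loop: while val > 0:
After iteration 1: val = 2, tally = 0
After iteration 2: val = 0, tally = 2
Loop ends.

Final answer: 2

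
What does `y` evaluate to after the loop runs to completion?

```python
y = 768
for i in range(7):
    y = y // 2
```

Let's trace through this code step by step.

Initialize: y = 768
Entering loop: for i in range(7):
After iteration 1: i = 0, y = 384
After iteration 2: i = 1, y = 192
After iteration 3: i = 2, y = 96
After iteration 4: i = 3, y = 48
After iteration 5: i = 4, y = 24
After iteration 6: i = 5, y = 12
After iteration 7: i = 6, y = 6
Loop ends.

Final answer: 6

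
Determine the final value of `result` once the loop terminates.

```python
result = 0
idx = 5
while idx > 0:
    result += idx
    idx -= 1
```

Let's trace through this code step by step.

Initialize: result = 0
Initialize: idx = 5
Entering loop: while idx > 0:
After iteration 1: result = 5, idx = 4
After iteration 2: result = 9, idx = 3
After iteration 3: result = 12, idx = 2
After iteration 4: result = 14, idx = 1
After iteration 5: result = 15, idx = 0
Loop ends.

Final answer: 15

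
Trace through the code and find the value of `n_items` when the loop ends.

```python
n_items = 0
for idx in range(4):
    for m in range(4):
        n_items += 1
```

Let's trace through this code step by step.

Initialize: n_items = 0
Entering loop: for idx in range(4):
After iteration 1: idx = 0, n_items = 4
After iteration 2: idx = 1, n_items = 8
After iteration 3: idx = 2, n_items = 12
After iteration 4: idx = 3, n_items = 16
Loop ends.

Final answer: 16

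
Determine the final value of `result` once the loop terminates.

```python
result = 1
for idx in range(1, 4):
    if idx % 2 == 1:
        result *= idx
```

Let's trace through this code step by step.

Initialize: result = 1
Entering loop: for idx in range(1, 4):
After iteration 1: idx = 1, result = 1
After iteration 2: idx = 2, result = 1
After iteration 3: idx = 3, result = 3
Loop ends.

Final answer: 3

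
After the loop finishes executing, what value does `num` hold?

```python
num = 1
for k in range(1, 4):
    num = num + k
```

Let's trace through this code step by step.

Initialize: num = 1
Entering loop: for k in range(1, 4):
After iteration 1: k = 1, num = 2
After iteration 2: k = 2, num = 4
After iteration 3: k = 3, num = 7
Loop ends.

Final answer: 7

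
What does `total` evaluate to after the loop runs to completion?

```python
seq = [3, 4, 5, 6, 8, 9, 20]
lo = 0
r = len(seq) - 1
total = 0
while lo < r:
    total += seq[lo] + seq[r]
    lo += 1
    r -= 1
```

Let's trace through this code step by step.

Initialize: seq = [3, 4, 5, 6, 8, 9, 20]
Initialize: lo = 0
Initialize: r = 6
Initialize: total = 0
Entering loop: while lo < r:
After iteration 1: lo = 1, r = 5, total = 23
After iteration 2: lo = 2, r = 4, total = 36
After iteration 3: lo = 3, r = 3, total = 49
Loop ends.

Final answer: 49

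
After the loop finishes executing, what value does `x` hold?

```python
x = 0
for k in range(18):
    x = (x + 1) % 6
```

Let's trace through this code step by step.

Initialize: x = 0
Entering loop: for k in range(18):
After iteration 1: k = 0, x = 1
After iteration 2: k = 1, x = 2
After iteration 3: k = 2, x = 3
After iteration 4: k = 3, x = 4
After iteration 5: k = 4, x = 5
After iteration 6: k = 5, x = 0
After iteration 7: k = 6, x = 1
After iteration 8: k = 7, x = 2
After iteration 9: k = 8, x = 3
After iteration 10: k = 9, x = 4
After iteration 11: k = 10, x = 5
After iteration 12: k = 11, x = 0
After iteration 13: k = 12, x = 1
After iteration 14: k = 13, x = 2
After iteration 15: k = 14, x = 3
After iteration 16: k = 15, x = 4
After iteration 17: k = 16, x = 5
After iteration 18: k = 17, x = 0
Loop ends.

Final answer: 0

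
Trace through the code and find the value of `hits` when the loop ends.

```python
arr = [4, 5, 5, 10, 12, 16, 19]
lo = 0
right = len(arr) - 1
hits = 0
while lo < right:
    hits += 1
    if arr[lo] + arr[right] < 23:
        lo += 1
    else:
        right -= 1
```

Let's trace through this code step by step.

Initialize: arr = [4, 5, 5, 10, 12, 16, 19]
Initialize: lo = 0
Initialize: right = 6
Initialize: hits = 0
Entering loop: while lo < right:
After iteration 1: lo = 0, right = 5, hits = 1
After iteration 2: lo = 1, right = 5, hits = 2
After iteration 3: lo = 2, right = 5, hits = 3
After iteration 4: lo = 3, right = 5, hits = 4
After iteration 5: lo = 3, right = 4, hits = 5
After iteration 6: lo = 4, right = 4, hits = 6
Loop ends.

Final answer: 6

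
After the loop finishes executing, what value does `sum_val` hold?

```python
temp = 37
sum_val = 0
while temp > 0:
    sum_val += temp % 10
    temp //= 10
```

Let's trace through this code step by step.

Initialize: temp = 37
Initialize: sum_val = 0
Entering loop: while temp > 0:
After iteration 1: temp = 3, sum_val = 7
After iteration 2: temp = 0, sum_val = 10
Loop ends.

Final answer: 10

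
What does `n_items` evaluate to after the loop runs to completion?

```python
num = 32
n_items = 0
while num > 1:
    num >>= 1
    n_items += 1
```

Let's trace through this code step by step.

Initialize: num = 32
Initialize: n_items = 0
Entering loop: while num > 1:
After iteration 1: num = 16, n_items = 1
After iteration 2: num = 8, n_items = 2
After iteration 3: num = 4, n_items = 3
After iteration 4: num = 2, n_items = 4
After iteration 5: num = 1, n_items = 5
Loop ends.

Final answer: 5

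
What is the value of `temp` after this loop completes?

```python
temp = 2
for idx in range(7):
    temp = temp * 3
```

Let's trace through this code step by step.

Initialize: temp = 2
Entering loop: for idx in range(7):
After iteration 1: idx = 0, temp = 6
After iteration 2: idx = 1, temp = 18
After iteration 3: idx = 2, temp = 54
After iteration 4: idx = 3, temp = 162
After iteration 5: idx = 4, temp = 486
After iteration 6: idx = 5, temp = 1458
After iteration 7: idx = 6, temp = 4374
Loop ends.

Final answer: 4374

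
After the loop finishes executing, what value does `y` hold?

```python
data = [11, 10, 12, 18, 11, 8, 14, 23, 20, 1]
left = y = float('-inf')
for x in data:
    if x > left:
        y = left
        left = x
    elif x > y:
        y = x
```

Let's trace through this code step by step.

Initialize: data = [11, 10, 12, 18, 11, 8, 14, 23, 20, 1]
Initialize: left = -inf
Initialize: y = -inf
Entering loop: for x in data:
After iteration 1: x = 11, left = 11, y = -inf
After iteration 2: x = 10, left = 11, y = 10
After iteration 3: x = 12, left = 12, y = 11
After iteration 4: x = 18, left = 18, y = 12
After iteration 5: x = 11, left = 18, y = 12
After iteration 6: x = 8, left = 18, y = 12
After iteration 7: x = 14, left = 18, y = 14
After iteration 8: x = 23, left = 23, y = 18
After iteration 9: x = 20, left = 23, y = 20
After iteration 10: x = 1, left = 23, y = 20
Loop ends.

Final answer: 20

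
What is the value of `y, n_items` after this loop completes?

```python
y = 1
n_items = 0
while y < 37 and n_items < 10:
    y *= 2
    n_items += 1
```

Let's trace through this code step by step.

Initialize: y = 1
Initialize: n_items = 0
Entering loop: while y < 37 and n_items < 10:
After iteration 1: y = 2, n_items = 1
After iteration 2: y = 4, n_items = 2
After iteration 3: y = 8, n_items = 3
After iteration 4: y = 16, n_items = 4
After iteration 5: y = 32, n_items = 5
After iteration 6: y = 64, n_items = 6
Loop ends.

Final answer: 64, 6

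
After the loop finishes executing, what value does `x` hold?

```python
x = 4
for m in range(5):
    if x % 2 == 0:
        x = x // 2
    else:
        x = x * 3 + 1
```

Let's trace through this code step by step.

Initialize: x = 4
Entering loop: for m in range(5):
After iteration 1: m = 0, x = 2
After iteration 2: m = 1, x = 1
After iteration 3: m = 2, x = 4
After iteration 4: m = 3, x = 2
After iteration 5: m = 4, x = 1
Loop ends.

Final answer: 1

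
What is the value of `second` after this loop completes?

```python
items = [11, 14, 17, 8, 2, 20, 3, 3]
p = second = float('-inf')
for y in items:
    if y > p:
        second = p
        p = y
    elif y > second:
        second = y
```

Let's trace through this code step by step.

Initialize: items = [11, 14, 17, 8, 2, 20, 3, 3]
Initialize: p = -inf
Initialize: second = -inf
Entering loop: for y in items:
After iteration 1: y = 11, p = 11, second = -inf
After iteration 2: y = 14, p = 14, second = 11
After iteration 3: y = 17, p = 17, second = 14
After iteration 4: y = 8, p = 17, second = 14
After iteration 5: y = 2, p = 17, second = 14
After iteration 6: y = 20, p = 20, second = 17
After iteration 7: y = 3, p = 20, second = 17
After iteration 8: y = 3, p = 20, second = 17
Loop ends.

Final answer: 17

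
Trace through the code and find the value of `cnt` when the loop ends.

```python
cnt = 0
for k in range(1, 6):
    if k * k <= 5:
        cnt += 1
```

Let's trace through this code step by step.

Initialize: cnt = 0
Entering loop: for k in range(1, 6):
After iteration 1: k = 1, cnt = 1
After iteration 2: k = 2, cnt = 2
After iteration 3: k = 3, cnt = 2
After iteration 4: k = 4, cnt = 2
After iteration 5: k = 5, cnt = 2
Loop ends.

Final answer: 2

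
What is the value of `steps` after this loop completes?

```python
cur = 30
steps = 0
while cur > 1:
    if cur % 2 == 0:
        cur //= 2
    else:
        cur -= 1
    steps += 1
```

Let's trace through this code step by step.

Initialize: cur = 30
Initialize: steps = 0
Entering loop: while cur > 1:
After iteration 1: cur = 15, steps = 1
After iteration 2: cur = 14, steps = 2
After iteration 3: cur = 7, steps = 3
After iteration 4: cur = 6, steps = 4
After iteration 5: cur = 3, steps = 5
After iteration 6: cur = 2, steps = 6
After iteration 7: cur = 1, steps = 7
Loop ends.

Final answer: 7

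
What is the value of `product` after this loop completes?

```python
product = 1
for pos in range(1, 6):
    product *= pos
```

Let's trace through this code step by step.

Initialize: product = 1
Entering loop: for pos in range(1, 6):
After iteration 1: pos = 1, product = 1
After iteration 2: pos = 2, product = 2
After iteration 3: pos = 3, product = 6
After iteration 4: pos = 4, product = 24
After iteration 5: pos = 5, product = 120
Loop ends.

Final answer: 120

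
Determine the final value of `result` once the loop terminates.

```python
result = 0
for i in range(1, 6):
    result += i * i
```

Let's trace through this code step by step.

Initialize: result = 0
Entering loop: for i in range(1, 6):
After iteration 1: i = 1, result = 1
After iteration 2: i = 2, result = 5
After iteration 3: i = 3, result = 14
After iteration 4: i = 4, result = 30
After iteration 5: i = 5, result = 55
Loop ends.

Final answer: 55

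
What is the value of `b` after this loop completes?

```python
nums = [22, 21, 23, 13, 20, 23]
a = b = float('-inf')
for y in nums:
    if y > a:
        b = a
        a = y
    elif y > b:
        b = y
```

Let's trace through this code step by step.

Initialize: nums = [22, 21, 23, 13, 20, 23]
Initialize: a = -inf
Initialize: b = -inf
Entering loop: for y in nums:
After iteration 1: y = 22, a = 22, b = -inf
After iteration 2: y = 21, a = 22, b = 21
After iteration 3: y = 23, a = 23, b = 22
After iteration 4: y = 13, a = 23, b = 22
After iteration 5: y = 20, a = 23, b = 22
After iteration 6: y = 23, a = 23, b = 23
Loop ends.

Final answer: 23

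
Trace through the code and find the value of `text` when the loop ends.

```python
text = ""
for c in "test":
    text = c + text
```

Let's trace through this code step by step.

Initialize: text = ''
Entering loop: for c in "test":
After iteration 1: c = 't', text = 't'
After iteration 2: c = 'e', text = 'et'
After iteration 3: c = 's', text = 'set'
After iteration 4: c = 't', text = 'tset'
Loop ends.

Final answer: 'tset'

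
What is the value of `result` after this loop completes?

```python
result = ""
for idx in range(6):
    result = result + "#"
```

Let's trace through this code step by step.

Initialize: result = ''
Entering loop: for idx in range(6):
After iteration 1: idx = 0, result = '#'
After iteration 2: idx = 1, result = '##'
After iteration 3: idx = 2, result = '###'
After iteration 4: idx = 3, result = '####'
After iteration 5: idx = 4, result = '#####'
After iteration 6: idx = 5, result = '######'
Loop ends.

Final answer: '######'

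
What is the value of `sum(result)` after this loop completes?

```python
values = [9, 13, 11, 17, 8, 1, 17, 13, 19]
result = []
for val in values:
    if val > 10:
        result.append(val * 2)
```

Let's trace through this code step by step.

Initialize: values = [9, 13, 11, 17, 8, 1, 17, 13, 19]
Initialize: result = []
Entering loop: for val in values:
After iteration 1: val = 9, result = []
After iteration 2: val = 13, result = [26]
After iteration 3: val = 11, result = [26, 22]
After iteration 4: val = 17, result = [26, 22, 34]
After iteration 5: val = 8, result = [26, 22, 34]
After iteration 6: val = 1, result = [26, 22, 34]
After iteration 7: val = 17, result = [26, 22, 34, 34]
After iteration 8: val = 13, result = [26, 22, 34, 34, 26]
After iteration 9: val = 19, result = [26, 22, 34, 34, 26, 38]
Loop ends.
sum(result) = 180

Final answer: 180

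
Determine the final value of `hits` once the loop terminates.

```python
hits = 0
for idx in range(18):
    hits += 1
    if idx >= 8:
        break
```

Let's trace through this code step by step.

Initialize: hits = 0
Entering loop: for idx in range(18):
After iteration 1: idx = 0, hits = 1
After iteration 2: idx = 1, hits = 2
After iteration 3: idx = 2, hits = 3
After iteration 4: idx = 3, hits = 4
After iteration 5: idx = 4, hits = 5
After iteration 6: idx = 5, hits = 6
After iteration 7: idx = 6, hits = 7
After iteration 8: idx = 7, hits = 8
After iteration 9: idx = 8, hits = 9
Loop ends.

Final answer: 9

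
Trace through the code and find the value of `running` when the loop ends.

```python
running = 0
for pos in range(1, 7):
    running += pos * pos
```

Let's trace through this code step by step.

Initialize: running = 0
Entering loop: for pos in range(1, 7):
After iteration 1: pos = 1, running = 1
After iteration 2: pos = 2, running = 5
After iteration 3: pos = 3, running = 14
After iteration 4: pos = 4, running = 30
After iteration 5: pos = 5, running = 55
After iteration 6: pos = 6, running = 91
Loop ends.

Final answer: 91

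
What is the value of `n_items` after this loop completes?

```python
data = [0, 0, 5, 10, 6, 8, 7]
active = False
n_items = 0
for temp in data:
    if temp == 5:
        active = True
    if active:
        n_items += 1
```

Let's trace through this code step by step.

Initialize: data = [0, 0, 5, 10, 6, 8, 7]
Initialize: active = False
Initialize: n_items = 0
Entering loop: for temp in data:
After iteration 1: temp = 0, active = False, n_items = 0
After iteration 2: temp = 0, active = False, n_items = 0
After iteration 3: temp = 5, active = True, n_items = 1
After iteration 4: temp = 10, active = True, n_items = 2
After iteration 5: temp = 6, active = True, n_items = 3
After iteration 6: temp = 8, active = True, n_items = 4
After iteration 7: temp = 7, active = True, n_items = 5
Loop ends.

Final answer: 5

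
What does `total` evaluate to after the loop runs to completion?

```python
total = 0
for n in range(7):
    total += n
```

Let's trace through this code step by step.

Initialize: total = 0
Entering loop: for n in range(7):
After iteration 1: n = 0, total = 0
After iteration 2: n = 1, total = 1
After iteration 3: n = 2, total = 3
After iteration 4: n = 3, total = 6
After iteration 5: n = 4, total = 10
After iteration 6: n = 5, total = 15
After iteration 7: n = 6, total = 21
Loop ends.

Final answer: 21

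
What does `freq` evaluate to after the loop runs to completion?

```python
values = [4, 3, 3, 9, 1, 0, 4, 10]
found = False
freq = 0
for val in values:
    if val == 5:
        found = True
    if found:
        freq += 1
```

Let's trace through this code step by step.

Initialize: values = [4, 3, 3, 9, 1, 0, 4, 10]
Initialize: found = False
Initialize: freq = 0
Entering loop: for val in values:
After iteration 1: val = 4, freq = 0
After iteration 2: val = 3, freq = 0
After iteration 3: val = 3, freq = 0
After iteration 4: val = 9, freq = 0
After iteration 5: val = 1, freq = 0
After iteration 6: val = 0, freq = 0
After iteration 7: val = 4, freq = 0
After iteration 8: val = 10, freq = 0
Loop ends.

Final answer: 0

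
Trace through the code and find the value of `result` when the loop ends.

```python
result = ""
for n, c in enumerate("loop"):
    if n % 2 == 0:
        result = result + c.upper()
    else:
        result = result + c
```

Let's trace through this code step by step.

Initialize: result = ''
Entering loop: for n, c in enumerate("loop"):
After iteration 1: n = 0, c = 'l', result = 'L'
After iteration 2: n = 1, c = 'o', result = 'Lo'
After iteration 3: n = 2, c = 'o', result = 'LoO'
After iteration 4: n = 3, c = 'p', result = 'LoOp'
Loop ends.

Final answer: 'LoOp'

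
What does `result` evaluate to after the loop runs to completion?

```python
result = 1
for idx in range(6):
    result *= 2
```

Let's trace through this code step by step.

Initialize: result = 1
Entering loop: for idx in range(6):
After iteration 1: idx = 0, result = 2
After iteration 2: idx = 1, result = 4
After iteration 3: idx = 2, result = 8
After iteration 4: idx = 3, result = 16
After iteration 5: idx = 4, result = 32
After iteration 6: idx = 5, result = 64
Loop ends.

Final answer: 64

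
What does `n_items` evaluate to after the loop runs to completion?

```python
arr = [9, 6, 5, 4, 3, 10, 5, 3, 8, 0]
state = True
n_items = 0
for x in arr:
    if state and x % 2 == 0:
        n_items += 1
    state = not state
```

Let's trace through this code step by step.

Initialize: arr = [9, 6, 5, 4, 3, 10, 5, 3, 8, 0]
Initialize: state = True
Initialize: n_items = 0
Entering loop: for x in arr:
After iteration 1: x = 9, state = False, n_items = 0
After iteration 2: x = 6, state = True, n_items = 0
After iteration 3: x = 5, state = False, n_items = 0
After iteration 4: x = 4, state = True, n_items = 0
After iteration 5: x = 3, state = False, n_items = 0
After iteration 6: x = 10, state = True, n_items = 0
After iteration 7: x = 5, state = False, n_items = 0
After iteration 8: x = 3, state = True, n_items = 0
After iteration 9: x = 8, state = False, n_items = 1
After iteration 10: x = 0, state = True, n_items = 1
Loop ends.

Final answer: 1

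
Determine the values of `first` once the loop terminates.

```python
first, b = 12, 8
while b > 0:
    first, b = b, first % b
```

Let's trace through this code step by step.

Initialize: first = 12
Initialize: b = 8
Entering loop: while b > 0:
After iteration 1: first = 8, b = 4
After iteration 2: first = 4, b = 0
Loop ends.

Final answer: 4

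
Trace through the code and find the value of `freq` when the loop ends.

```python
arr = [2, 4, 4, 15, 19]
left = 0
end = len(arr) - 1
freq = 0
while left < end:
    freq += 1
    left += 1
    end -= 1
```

Let's trace through this code step by step.

Initialize: arr = [2, 4, 4, 15, 19]
Initialize: left = 0
Initialize: end = 4
Initialize: freq = 0
Entering loop: while left < end:
After iteration 1: left = 1, end = 3, freq = 1
After iteration 2: left = 2, end = 2, freq = 2
Loop ends.

Final answer: 2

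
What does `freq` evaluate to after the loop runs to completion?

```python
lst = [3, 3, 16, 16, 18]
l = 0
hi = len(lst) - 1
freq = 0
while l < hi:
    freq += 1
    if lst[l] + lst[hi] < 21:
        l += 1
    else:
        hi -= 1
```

Let's trace through this code step by step.

Initialize: lst = [3, 3, 16, 16, 18]
Initialize: l = 0
Initialize: hi = 4
Initialize: freq = 0
Entering loop: while l < hi:
After iteration 1: l = 0, hi = 3, freq = 1
After iteration 2: l = 1, hi = 3, freq = 2
After iteration 3: l = 2, hi = 3, freq = 3
After iteration 4: l = 2, hi = 2, freq = 4
Loop ends.

Final answer: 4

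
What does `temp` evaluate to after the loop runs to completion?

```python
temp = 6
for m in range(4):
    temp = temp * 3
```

Let's trace through this code step by step.

Initialize: temp = 6
Entering loop: for m in range(4):
After iteration 1: m = 0, temp = 18
After iteration 2: m = 1, temp = 54
After iteration 3: m = 2, temp = 162
After iteration 4: m = 3, temp = 486
Loop ends.

Final answer: 486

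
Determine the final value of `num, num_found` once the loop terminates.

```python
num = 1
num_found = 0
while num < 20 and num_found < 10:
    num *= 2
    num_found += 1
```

Let's trace through this code step by step.

Initialize: num = 1
Initialize: num_found = 0
Entering loop: while num < 20 and num_found < 10:
After iteration 1: num = 2, num_found = 1
After iteration 2: num = 4, num_found = 2
After iteration 3: num = 8, num_found = 3
After iteration 4: num = 16, num_found = 4
After iteration 5: num = 32, num_found = 5
Loop ends.

Final answer: 32, 5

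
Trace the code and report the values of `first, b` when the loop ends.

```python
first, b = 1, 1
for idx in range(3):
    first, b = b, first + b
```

Let's trace through this code step by step.

Initialize: first = 1
Initialize: b = 1
Entering loop: for idx in range(3):
After iteration 1: idx = 0, first = 1, b = 2
After iteration 2: idx = 1, first = 2, b = 3
After iteration 3: idx = 2, first = 3, b = 5
Loop ends.

Final answer: 3, 5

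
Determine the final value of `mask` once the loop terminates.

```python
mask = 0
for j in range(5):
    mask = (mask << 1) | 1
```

Let's trace through this code step by step.

Initialize: mask = 0
Entering loop: for j in range(5):
After iteration 1: j = 0, mask = 1
After iteration 2: j = 1, mask = 3
After iteration 3: j = 2, mask = 7
After iteration 4: j = 3, mask = 15
After iteration 5: j = 4, mask = 31
Loop ends.

Final answer: 31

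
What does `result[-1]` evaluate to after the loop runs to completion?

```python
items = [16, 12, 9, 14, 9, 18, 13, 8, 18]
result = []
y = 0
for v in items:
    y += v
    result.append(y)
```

Let's trace through this code step by step.

Initialize: items = [16, 12, 9, 14, 9, 18, 13, 8, 18]
Initialize: result = []
Initialize: y = 0
Entering loop: for v in items:
After iteration 1: v = 16, result = [16], y = 16
After iteration 2: v = 12, result = [16, 28], y = 28
After iteration 3: v = 9, result = [16, 28, 37], y = 37
After iteration 4: v = 14, result = [16, 28, 37, 51], y = 51
After iteration 5: v = 9, result = [16, 28, 37, 51, 60], y = 60
After iteration 6: v = 18, result = [16, 28, 37, 51, 60, 78], y = 78
After iteration 7: v = 13, result = [16, 28, 37, 51, 60, 78, 91], y = 91
After iteration 8: v = 8, result = [16, 28, 37, 51, 60, 78, 91, 99], y = 99
After iteration 9: v = 18, result = [16, 28, 37, 51, 60, 78, 91, 99, 117], y = 117
Loop ends.
result[-1] = 117

Final answer: 117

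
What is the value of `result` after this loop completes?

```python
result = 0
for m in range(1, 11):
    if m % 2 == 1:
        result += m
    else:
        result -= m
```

Let's trace through this code step by step.

Initialize: result = 0
Entering loop: for m in range(1, 11):
After iteration 1: m = 1, result = 1
After iteration 2: m = 2, result = -1
After iteration 3: m = 3, result = 2
After iteration 4: m = 4, result = -2
After iteration 5: m = 5, result = 3
After iteration 6: m = 6, result = -3
After iteration 7: m = 7, result = 4
After iteration 8: m = 8, result = -4
After iteration 9: m = 9, result = 5
After iteration 10: m = 10, result = -5
Loop ends.

Final answer: -5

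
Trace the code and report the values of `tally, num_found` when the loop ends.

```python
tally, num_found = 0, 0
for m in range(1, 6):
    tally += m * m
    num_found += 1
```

Let's trace through this code step by step.

Initialize: tally = 0
Initialize: num_found = 0
Entering loop: for m in range(1, 6):
After iteration 1: m = 1, tally = 1, num_found = 1
After iteration 2: m = 2, tally = 5, num_found = 2
After iteration 3: m = 3, tally = 14, num_found = 3
After iteration 4: m = 4, tally = 30, num_found = 4
After iteration 5: m = 5, tally = 55, num_found = 5
Loop ends.

Final answer: 55, 5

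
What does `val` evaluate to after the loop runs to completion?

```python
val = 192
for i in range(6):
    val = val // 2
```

Let's trace through this code step by step.

Initialize: val = 192
Entering loop: for i in range(6):
After iteration 1: i = 0, val = 96
After iteration 2: i = 1, val = 48
After iteration 3: i = 2, val = 24
After iteration 4: i = 3, val = 12
After iteration 5: i = 4, val = 6
After iteration 6: i = 5, val = 3
Loop ends.

Final answer: 3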